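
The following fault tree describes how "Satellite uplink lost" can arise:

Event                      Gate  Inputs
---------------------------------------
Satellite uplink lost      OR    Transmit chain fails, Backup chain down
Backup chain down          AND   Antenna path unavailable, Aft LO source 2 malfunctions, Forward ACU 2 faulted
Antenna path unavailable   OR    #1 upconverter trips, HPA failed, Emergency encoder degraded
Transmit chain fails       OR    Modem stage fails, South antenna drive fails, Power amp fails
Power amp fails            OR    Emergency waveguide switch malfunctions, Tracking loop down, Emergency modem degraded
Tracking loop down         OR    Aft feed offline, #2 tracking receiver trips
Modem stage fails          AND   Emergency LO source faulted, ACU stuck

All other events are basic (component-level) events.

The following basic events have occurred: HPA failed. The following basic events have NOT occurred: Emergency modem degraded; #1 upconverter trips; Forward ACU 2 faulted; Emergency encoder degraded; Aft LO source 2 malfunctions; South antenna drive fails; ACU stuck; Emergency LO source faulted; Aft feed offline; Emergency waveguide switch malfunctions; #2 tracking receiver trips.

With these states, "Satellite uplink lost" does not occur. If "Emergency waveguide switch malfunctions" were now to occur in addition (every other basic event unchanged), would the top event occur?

Counterfactual: set "Emergency waveguide switch malfunctions" to occurred.
Modem stage fails [AND]: Emergency LO source faulted=not, ACU stuck=not → not all inputs occur → does not occur.
Tracking loop down [OR]: Aft feed offline=not, #2 tracking receiver trips=not → no input occurs → does not occur.
Power amp fails [OR]: Emergency waveguide switch malfunctions=occurs, Tracking loop down=not, Emergency modem degraded=not → at least one input occurs → occurs.
Transmit chain fails [OR]: Modem stage fails=not, South antenna drive fails=not, Power amp fails=occurs → at least one input occurs → occurs.
Antenna path unavailable [OR]: #1 upconverter trips=not, HPA failed=occurs, Emergency encoder degraded=not → at least one input occurs → occurs.
Backup chain down [AND]: Antenna path unavailable=occurs, Aft LO source 2 malfunctions=not, Forward ACU 2 faulted=not → not all inputs occur → does not occur.
Satellite uplink lost [OR]: Transmit chain fails=occurs, Backup chain down=not → at least one input occurs → occurs.

Yes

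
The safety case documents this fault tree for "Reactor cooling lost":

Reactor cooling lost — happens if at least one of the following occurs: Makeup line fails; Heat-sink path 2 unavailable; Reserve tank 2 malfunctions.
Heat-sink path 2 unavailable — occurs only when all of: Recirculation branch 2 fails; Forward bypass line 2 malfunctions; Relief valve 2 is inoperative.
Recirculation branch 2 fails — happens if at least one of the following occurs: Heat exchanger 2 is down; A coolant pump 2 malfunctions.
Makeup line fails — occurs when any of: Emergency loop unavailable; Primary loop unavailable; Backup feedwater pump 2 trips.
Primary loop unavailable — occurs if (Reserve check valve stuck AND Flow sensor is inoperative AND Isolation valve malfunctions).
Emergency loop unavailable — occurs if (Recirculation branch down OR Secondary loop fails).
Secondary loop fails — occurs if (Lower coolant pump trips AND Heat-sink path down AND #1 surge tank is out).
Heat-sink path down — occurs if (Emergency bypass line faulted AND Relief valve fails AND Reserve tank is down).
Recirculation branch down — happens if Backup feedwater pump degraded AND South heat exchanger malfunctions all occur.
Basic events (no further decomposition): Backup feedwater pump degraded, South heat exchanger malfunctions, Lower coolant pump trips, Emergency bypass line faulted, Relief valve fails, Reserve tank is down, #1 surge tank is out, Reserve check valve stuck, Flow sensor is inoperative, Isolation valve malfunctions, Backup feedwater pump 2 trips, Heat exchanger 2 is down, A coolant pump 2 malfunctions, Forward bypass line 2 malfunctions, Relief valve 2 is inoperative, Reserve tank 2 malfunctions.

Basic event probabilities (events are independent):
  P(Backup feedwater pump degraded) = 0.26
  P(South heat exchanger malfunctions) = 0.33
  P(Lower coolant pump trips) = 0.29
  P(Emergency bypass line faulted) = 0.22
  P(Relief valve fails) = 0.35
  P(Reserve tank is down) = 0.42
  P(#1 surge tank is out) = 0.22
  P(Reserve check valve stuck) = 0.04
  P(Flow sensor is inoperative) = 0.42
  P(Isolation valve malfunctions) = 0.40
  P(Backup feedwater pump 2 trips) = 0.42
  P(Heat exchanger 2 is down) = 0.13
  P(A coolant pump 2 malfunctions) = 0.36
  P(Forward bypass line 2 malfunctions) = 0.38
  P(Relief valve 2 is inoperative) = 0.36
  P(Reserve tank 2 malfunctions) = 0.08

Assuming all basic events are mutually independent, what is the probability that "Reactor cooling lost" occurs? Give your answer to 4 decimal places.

P(Recirculation branch down) [AND] = 0.26 × 0.33 = 0.085800
P(Heat-sink path down) [AND] = 0.22 × 0.35 × 0.42 = 0.032340
P(Secondary loop fails) [AND] = 0.29 × 0.032340 × 0.22 = 0.002063
P(Emergency loop unavailable) [OR] = 1 − (1−0.085800) × (1−0.002063) = 0.087686
P(Primary loop unavailable) [AND] = 0.04 × 0.42 × 0.40 = 0.006720
P(Makeup line fails) [OR] = 1 − (1−0.087686) × (1−0.006720) × (1−0.42) = 0.474414
P(Recirculation branch 2 fails) [OR] = 1 − (1−0.13) × (1−0.36) = 0.443200
P(Heat-sink path 2 unavailable) [AND] = 0.443200 × 0.38 × 0.36 = 0.060630
P(Reactor cooling lost) [OR] = 1 − (1−0.474414) × (1−0.060630) × (1−0.08) = 0.545778
Rounded to 4 decimal places: P(Reactor cooling lost) ≈ 0.5458.

0.5458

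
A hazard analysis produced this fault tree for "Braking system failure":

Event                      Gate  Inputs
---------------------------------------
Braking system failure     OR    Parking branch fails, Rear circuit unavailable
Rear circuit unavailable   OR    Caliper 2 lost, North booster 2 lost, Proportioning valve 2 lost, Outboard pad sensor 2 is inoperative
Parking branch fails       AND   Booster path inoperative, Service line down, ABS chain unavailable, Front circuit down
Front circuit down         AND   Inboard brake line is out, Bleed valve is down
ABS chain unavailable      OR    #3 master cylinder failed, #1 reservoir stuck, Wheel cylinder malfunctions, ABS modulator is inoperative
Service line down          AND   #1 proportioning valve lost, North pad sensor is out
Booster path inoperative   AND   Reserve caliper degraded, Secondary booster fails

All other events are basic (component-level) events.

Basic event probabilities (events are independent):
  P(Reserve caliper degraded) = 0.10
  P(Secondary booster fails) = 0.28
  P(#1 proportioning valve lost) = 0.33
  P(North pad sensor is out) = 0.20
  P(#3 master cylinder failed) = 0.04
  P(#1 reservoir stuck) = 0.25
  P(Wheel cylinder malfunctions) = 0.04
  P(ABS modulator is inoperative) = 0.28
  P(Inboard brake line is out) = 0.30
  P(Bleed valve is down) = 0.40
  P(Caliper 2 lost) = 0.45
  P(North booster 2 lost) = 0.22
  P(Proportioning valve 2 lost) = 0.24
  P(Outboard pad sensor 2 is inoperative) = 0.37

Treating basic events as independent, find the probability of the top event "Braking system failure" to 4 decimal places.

P(Booster path inoperative) [AND] = 0.10 × 0.28 = 0.028000
P(Service line down) [AND] = 0.33 × 0.20 = 0.066000
P(ABS chain unavailable) [OR] = 1 − (1−0.04) × (1−0.25) × (1−0.04) × (1−0.28) = 0.502336
P(Front circuit down) [AND] = 0.30 × 0.40 = 0.120000
P(Parking branch fails) [AND] = 0.028000 × 0.066000 × 0.502336 × 0.120000 = 0.000111
P(Rear circuit unavailable) [OR] = 1 − (1−0.45) × (1−0.22) × (1−0.24) × (1−0.37) = 0.794595
P(Braking system failure) [OR] = 1 − (1−0.000111) × (1−0.794595) = 0.794618
Rounded to 4 decimal places: P(Braking system failure) ≈ 0.7946.

0.7946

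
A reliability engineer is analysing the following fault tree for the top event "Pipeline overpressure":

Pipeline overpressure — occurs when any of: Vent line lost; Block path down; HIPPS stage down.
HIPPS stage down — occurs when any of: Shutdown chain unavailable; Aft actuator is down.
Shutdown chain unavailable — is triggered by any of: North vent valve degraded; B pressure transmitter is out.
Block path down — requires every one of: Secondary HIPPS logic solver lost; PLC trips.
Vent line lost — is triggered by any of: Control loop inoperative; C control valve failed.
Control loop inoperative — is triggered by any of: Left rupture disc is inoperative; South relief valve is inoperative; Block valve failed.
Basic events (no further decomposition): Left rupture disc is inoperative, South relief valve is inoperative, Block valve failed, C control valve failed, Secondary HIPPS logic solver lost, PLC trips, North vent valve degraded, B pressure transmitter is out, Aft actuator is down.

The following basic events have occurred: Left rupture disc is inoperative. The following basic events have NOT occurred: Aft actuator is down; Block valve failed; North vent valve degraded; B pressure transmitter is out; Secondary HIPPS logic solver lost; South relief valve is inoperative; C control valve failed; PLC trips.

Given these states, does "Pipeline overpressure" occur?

Yes

Control loop inoperative [OR]: Left rupture disc is inoperative=occurs, South relief valve is inoperative=not, Block valve failed=not → at least one input occurs → occurs.
Vent line lost [OR]: Control loop inoperative=occurs, C control valve failed=not → at least one input occurs → occurs.
Block path down [AND]: Secondary HIPPS logic solver lost=not, PLC trips=not → not all inputs occur → does not occur.
Shutdown chain unavailable [OR]: North vent valve degraded=not, B pressure transmitter is out=not → no input occurs → does not occur.
HIPPS stage down [OR]: Shutdown chain unavailable=not, Aft actuator is down=not → no input occurs → does not occur.
Pipeline overpressure [OR]: Vent line lost=occurs, Block path down=not, HIPPS stage down=not → at least one input occurs → occurs.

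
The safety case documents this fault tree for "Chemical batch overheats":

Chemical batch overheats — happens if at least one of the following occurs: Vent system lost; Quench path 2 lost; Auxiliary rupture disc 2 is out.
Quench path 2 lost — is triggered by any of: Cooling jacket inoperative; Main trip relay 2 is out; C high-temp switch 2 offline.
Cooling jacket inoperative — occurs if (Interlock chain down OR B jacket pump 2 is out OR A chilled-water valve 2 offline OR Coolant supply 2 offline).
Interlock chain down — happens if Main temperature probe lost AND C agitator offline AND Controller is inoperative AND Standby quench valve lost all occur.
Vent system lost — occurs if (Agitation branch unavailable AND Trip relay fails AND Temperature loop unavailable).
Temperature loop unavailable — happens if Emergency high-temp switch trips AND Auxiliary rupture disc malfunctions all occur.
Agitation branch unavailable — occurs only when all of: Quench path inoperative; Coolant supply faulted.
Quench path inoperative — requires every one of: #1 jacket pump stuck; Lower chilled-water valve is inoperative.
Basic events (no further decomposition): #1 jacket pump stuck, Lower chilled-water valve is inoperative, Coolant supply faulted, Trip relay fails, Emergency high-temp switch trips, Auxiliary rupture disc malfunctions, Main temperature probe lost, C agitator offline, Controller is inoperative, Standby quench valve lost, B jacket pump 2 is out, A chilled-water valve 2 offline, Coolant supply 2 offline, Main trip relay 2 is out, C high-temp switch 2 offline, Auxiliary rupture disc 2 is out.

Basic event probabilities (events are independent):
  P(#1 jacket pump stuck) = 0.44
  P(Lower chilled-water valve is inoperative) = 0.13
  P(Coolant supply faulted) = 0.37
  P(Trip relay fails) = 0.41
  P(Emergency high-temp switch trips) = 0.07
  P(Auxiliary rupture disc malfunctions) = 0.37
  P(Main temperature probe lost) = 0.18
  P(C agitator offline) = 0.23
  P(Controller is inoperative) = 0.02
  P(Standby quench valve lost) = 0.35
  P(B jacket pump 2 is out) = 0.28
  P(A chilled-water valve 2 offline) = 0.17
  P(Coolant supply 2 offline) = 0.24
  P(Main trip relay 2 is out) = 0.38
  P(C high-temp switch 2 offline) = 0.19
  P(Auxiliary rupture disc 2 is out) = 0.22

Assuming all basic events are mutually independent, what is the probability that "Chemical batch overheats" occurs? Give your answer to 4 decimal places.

P(Quench path inoperative) [AND] = 0.44 × 0.13 = 0.057200
P(Agitation branch unavailable) [AND] = 0.057200 × 0.37 = 0.021164
P(Temperature loop unavailable) [AND] = 0.07 × 0.37 = 0.025900
P(Vent system lost) [AND] = 0.021164 × 0.41 × 0.025900 = 0.000225
P(Interlock chain down) [AND] = 0.18 × 0.23 × 0.02 × 0.35 = 0.000290
P(Cooling jacket inoperative) [OR] = 1 − (1−0.000290) × (1−0.28) × (1−0.17) × (1−0.24) = 0.545956
P(Quench path 2 lost) [OR] = 1 − (1−0.545956) × (1−0.38) × (1−0.19) = 0.771979
P(Chemical batch overheats) [OR] = 1 − (1−0.000225) × (1−0.771979) × (1−0.22) = 0.822184
Rounded to 4 decimal places: P(Chemical batch overheats) ≈ 0.8222.

0.8222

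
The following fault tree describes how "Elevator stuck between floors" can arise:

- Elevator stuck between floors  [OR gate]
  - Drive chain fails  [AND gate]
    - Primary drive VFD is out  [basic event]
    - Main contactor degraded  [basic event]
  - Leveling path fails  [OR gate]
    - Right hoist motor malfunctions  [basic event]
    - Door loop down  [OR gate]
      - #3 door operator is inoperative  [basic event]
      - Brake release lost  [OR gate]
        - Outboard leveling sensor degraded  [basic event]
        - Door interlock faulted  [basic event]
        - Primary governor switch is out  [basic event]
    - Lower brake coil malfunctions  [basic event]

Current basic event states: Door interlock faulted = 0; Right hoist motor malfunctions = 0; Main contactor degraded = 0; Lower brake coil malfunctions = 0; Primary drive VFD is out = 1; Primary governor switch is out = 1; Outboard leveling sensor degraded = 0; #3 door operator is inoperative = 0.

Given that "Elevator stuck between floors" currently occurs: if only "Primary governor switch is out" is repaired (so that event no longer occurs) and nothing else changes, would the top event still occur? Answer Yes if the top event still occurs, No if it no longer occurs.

Counterfactual: set "Primary governor switch is out" to not occurred.
Drive chain fails [AND]: Primary drive VFD is out=occurs, Main contactor degraded=not → not all inputs occur → does not occur.
Brake release lost [OR]: Outboard leveling sensor degraded=not, Door interlock faulted=not, Primary governor switch is out=not → no input occurs → does not occur.
Door loop down [OR]: #3 door operator is inoperative=not, Brake release lost=not → no input occurs → does not occur.
Leveling path fails [OR]: Right hoist motor malfunctions=not, Door loop down=not, Lower brake coil malfunctions=not → no input occurs → does not occur.
Elevator stuck between floors [OR]: Drive chain fails=not, Leveling path fails=not → no input occurs → does not occur.

No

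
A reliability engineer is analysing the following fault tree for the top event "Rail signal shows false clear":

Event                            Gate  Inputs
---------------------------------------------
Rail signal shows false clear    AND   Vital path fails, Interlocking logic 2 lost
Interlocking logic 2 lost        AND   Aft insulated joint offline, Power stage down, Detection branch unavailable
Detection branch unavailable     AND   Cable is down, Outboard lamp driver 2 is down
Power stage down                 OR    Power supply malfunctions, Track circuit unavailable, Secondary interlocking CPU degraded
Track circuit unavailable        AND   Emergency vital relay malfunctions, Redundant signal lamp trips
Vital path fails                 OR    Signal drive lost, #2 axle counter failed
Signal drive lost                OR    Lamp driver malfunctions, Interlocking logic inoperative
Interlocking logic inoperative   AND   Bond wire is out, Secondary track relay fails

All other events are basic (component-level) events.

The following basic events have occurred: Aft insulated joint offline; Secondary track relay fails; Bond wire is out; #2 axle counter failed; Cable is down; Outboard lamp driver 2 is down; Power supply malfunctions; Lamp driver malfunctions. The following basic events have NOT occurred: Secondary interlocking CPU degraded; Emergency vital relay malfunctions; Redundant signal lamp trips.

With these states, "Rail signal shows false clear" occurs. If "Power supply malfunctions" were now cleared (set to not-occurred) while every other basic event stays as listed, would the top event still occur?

No

Counterfactual: set "Power supply malfunctions" to not occurred.
Interlocking logic inoperative [AND]: Bond wire is out=occurs, Secondary track relay fails=occurs → all inputs occur → occurs.
Signal drive lost [OR]: Lamp driver malfunctions=occurs, Interlocking logic inoperative=occurs → at least one input occurs → occurs.
Vital path fails [OR]: Signal drive lost=occurs, #2 axle counter failed=occurs → at least one input occurs → occurs.
Track circuit unavailable [AND]: Emergency vital relay malfunctions=not, Redundant signal lamp trips=not → not all inputs occur → does not occur.
Power stage down [OR]: Power supply malfunctions=not, Track circuit unavailable=not, Secondary interlocking CPU degraded=not → no input occurs → does not occur.
Detection branch unavailable [AND]: Cable is down=occurs, Outboard lamp driver 2 is down=occurs → all inputs occur → occurs.
Interlocking logic 2 lost [AND]: Aft insulated joint offline=occurs, Power stage down=not, Detection branch unavailable=occurs → not all inputs occur → does not occur.
Rail signal shows false clear [AND]: Vital path fails=occurs, Interlocking logic 2 lost=not → not all inputs occur → does not occur.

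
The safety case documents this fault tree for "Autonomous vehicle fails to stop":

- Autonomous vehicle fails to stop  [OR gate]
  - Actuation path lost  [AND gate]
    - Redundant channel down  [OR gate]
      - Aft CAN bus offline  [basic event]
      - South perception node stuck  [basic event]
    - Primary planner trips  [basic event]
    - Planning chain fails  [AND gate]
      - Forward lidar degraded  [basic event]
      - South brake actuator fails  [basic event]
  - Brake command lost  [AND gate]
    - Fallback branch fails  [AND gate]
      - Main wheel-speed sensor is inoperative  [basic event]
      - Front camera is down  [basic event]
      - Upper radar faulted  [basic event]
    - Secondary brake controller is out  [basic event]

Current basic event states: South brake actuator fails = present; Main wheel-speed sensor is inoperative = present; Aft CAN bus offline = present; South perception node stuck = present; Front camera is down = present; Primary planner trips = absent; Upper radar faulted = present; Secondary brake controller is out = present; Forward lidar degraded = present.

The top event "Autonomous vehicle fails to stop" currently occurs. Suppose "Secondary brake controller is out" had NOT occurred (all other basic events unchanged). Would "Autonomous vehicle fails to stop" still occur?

No

Counterfactual: set "Secondary brake controller is out" to not occurred.
Redundant channel down [OR]: Aft CAN bus offline=occurs, South perception node stuck=occurs → at least one input occurs → occurs.
Planning chain fails [AND]: Forward lidar degraded=occurs, South brake actuator fails=occurs → all inputs occur → occurs.
Actuation path lost [AND]: Redundant channel down=occurs, Primary planner trips=not, Planning chain fails=occurs → not all inputs occur → does not occur.
Fallback branch fails [AND]: Main wheel-speed sensor is inoperative=occurs, Front camera is down=occurs, Upper radar faulted=occurs → all inputs occur → occurs.
Brake command lost [AND]: Fallback branch fails=occurs, Secondary brake controller is out=not → not all inputs occur → does not occur.
Autonomous vehicle fails to stop [OR]: Actuation path lost=not, Brake command lost=not → no input occurs → does not occur.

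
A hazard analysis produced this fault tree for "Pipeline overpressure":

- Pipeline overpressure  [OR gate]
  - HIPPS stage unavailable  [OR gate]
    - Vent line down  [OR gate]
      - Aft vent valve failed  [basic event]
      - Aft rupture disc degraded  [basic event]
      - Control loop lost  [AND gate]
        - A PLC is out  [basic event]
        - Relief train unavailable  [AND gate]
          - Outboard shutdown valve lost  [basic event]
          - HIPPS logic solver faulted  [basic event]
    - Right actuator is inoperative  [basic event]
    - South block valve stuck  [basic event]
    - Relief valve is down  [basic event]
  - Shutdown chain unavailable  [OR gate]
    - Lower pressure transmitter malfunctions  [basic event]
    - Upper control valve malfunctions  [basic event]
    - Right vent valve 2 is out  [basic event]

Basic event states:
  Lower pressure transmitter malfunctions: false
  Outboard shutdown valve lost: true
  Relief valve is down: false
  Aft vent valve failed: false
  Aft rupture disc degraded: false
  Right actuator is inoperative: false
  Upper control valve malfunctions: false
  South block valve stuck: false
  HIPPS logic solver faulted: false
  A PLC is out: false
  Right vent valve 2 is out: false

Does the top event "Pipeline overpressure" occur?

No

Relief train unavailable [AND]: Outboard shutdown valve lost=occurs, HIPPS logic solver faulted=not → not all inputs occur → does not occur.
Control loop lost [AND]: A PLC is out=not, Relief train unavailable=not → not all inputs occur → does not occur.
Vent line down [OR]: Aft vent valve failed=not, Aft rupture disc degraded=not, Control loop lost=not → no input occurs → does not occur.
HIPPS stage unavailable [OR]: Vent line down=not, Right actuator is inoperative=not, South block valve stuck=not, Relief valve is down=not → no input occurs → does not occur.
Shutdown chain unavailable [OR]: Lower pressure transmitter malfunctions=not, Upper control valve malfunctions=not, Right vent valve 2 is out=not → no input occurs → does not occur.
Pipeline overpressure [OR]: HIPPS stage unavailable=not, Shutdown chain unavailable=not → no input occurs → does not occur.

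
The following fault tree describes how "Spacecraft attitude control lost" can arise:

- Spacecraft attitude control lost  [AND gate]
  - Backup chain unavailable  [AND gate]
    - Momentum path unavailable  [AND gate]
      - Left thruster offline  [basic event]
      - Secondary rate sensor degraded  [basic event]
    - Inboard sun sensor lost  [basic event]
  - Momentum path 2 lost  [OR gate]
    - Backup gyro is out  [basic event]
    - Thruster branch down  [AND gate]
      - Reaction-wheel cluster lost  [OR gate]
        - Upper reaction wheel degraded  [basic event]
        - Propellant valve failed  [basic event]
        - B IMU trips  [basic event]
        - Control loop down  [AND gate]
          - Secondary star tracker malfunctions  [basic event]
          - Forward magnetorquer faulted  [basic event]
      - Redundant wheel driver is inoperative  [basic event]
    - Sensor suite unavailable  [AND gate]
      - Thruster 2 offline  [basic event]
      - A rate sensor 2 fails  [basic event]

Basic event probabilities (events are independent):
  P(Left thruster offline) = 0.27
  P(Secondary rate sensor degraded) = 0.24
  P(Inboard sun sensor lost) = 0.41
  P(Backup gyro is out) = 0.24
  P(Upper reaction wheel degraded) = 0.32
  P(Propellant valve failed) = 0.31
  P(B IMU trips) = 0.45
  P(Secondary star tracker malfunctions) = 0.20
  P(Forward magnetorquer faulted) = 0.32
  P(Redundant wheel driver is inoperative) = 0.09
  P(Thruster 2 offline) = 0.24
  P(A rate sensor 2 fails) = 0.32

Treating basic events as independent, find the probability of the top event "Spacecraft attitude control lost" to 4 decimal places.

P(Momentum path unavailable) [AND] = 0.27 × 0.24 = 0.064800
P(Backup chain unavailable) [AND] = 0.064800 × 0.41 = 0.026568
P(Control loop down) [AND] = 0.20 × 0.32 = 0.064000
P(Reaction-wheel cluster lost) [OR] = 1 − (1−0.32) × (1−0.31) × (1−0.45) × (1−0.064000) = 0.758456
P(Thruster branch down) [AND] = 0.758456 × 0.09 = 0.068261
P(Sensor suite unavailable) [AND] = 0.24 × 0.32 = 0.076800
P(Momentum path 2 lost) [OR] = 1 − (1−0.24) × (1−0.068261) × (1−0.076800) = 0.346262
P(Spacecraft attitude control lost) [AND] = 0.026568 × 0.346262 = 0.009199
Rounded to 4 decimal places: P(Spacecraft attitude control lost) ≈ 0.0092.

0.0092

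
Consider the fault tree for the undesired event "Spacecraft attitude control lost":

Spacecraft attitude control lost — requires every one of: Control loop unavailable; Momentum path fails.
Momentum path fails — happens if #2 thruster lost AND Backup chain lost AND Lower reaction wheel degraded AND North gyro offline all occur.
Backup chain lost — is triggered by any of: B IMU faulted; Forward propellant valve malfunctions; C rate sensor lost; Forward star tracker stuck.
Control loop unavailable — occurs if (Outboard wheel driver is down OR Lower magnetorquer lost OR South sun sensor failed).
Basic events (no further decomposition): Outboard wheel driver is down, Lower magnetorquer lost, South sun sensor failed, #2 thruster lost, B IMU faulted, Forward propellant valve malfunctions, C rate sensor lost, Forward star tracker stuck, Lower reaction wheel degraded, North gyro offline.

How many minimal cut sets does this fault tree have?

Control loop unavailable [OR]: union of children's cut sets → 3 cut set(s).
Backup chain lost [OR]: union of children's cut sets → 4 cut set(s).
Momentum path fails [AND]: one cut set from each child combined → 1 × 4 × 1 × 1 = 4 cut set(s).
Spacecraft attitude control lost [AND]: one cut set from each child combined → 3 × 4 = 12 cut set(s).

12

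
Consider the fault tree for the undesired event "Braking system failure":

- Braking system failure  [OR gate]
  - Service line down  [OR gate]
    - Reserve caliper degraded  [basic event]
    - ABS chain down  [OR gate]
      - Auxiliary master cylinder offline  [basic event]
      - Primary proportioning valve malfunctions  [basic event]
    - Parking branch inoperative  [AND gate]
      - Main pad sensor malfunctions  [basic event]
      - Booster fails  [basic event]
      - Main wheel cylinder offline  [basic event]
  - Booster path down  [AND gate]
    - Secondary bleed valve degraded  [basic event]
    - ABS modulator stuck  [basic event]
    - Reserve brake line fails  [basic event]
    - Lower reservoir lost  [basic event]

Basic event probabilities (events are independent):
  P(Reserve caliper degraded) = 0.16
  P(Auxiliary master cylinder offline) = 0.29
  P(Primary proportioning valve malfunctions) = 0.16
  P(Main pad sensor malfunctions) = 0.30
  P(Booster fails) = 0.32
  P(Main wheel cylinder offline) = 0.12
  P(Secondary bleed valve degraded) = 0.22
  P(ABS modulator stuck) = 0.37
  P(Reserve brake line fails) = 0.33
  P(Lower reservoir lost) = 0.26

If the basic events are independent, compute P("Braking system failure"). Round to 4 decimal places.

P(ABS chain down) [OR] = 1 − (1−0.29) × (1−0.16) = 0.403600
P(Parking branch inoperative) [AND] = 0.30 × 0.32 × 0.12 = 0.011520
P(Service line down) [OR] = 1 − (1−0.16) × (1−0.403600) × (1−0.011520) = 0.504795
P(Booster path down) [AND] = 0.22 × 0.37 × 0.33 × 0.26 = 0.006984
P(Braking system failure) [OR] = 1 − (1−0.504795) × (1−0.006984) = 0.508254
Rounded to 4 decimal places: P(Braking system failure) ≈ 0.5083.

0.5083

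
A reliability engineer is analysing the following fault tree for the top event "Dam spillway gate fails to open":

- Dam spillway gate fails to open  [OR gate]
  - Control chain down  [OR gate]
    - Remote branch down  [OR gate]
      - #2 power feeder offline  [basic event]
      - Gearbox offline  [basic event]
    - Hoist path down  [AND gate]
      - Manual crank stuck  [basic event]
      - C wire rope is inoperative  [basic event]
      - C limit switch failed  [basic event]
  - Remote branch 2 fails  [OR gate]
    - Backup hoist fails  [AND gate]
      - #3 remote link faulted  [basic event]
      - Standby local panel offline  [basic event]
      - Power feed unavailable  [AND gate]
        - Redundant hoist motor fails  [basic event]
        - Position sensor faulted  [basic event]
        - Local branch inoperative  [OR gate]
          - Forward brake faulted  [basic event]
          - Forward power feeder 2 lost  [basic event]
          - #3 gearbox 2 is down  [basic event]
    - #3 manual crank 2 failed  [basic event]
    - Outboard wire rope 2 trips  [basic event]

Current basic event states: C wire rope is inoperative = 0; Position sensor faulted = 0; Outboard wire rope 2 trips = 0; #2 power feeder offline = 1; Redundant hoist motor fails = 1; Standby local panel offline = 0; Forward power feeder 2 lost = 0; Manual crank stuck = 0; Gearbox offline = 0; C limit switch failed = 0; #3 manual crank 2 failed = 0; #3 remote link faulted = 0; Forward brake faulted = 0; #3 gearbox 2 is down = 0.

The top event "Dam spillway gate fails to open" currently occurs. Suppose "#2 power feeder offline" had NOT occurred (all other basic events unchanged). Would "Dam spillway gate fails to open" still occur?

Counterfactual: set "#2 power feeder offline" to not occurred.
Remote branch down [OR]: #2 power feeder offline=not, Gearbox offline=not → no input occurs → does not occur.
Hoist path down [AND]: Manual crank stuck=not, C wire rope is inoperative=not, C limit switch failed=not → not all inputs occur → does not occur.
Control chain down [OR]: Remote branch down=not, Hoist path down=not → no input occurs → does not occur.
Local branch inoperative [OR]: Forward brake faulted=not, Forward power feeder 2 lost=not, #3 gearbox 2 is down=not → no input occurs → does not occur.
Power feed unavailable [AND]: Redundant hoist motor fails=occurs, Position sensor faulted=not, Local branch inoperative=not → not all inputs occur → does not occur.
Backup hoist fails [AND]: #3 remote link faulted=not, Standby local panel offline=not, Power feed unavailable=not → not all inputs occur → does not occur.
Remote branch 2 fails [OR]: Backup hoist fails=not, #3 manual crank 2 failed=not, Outboard wire rope 2 trips=not → no input occurs → does not occur.
Dam spillway gate fails to open [OR]: Control chain down=not, Remote branch 2 fails=not → no input occurs → does not occur.

No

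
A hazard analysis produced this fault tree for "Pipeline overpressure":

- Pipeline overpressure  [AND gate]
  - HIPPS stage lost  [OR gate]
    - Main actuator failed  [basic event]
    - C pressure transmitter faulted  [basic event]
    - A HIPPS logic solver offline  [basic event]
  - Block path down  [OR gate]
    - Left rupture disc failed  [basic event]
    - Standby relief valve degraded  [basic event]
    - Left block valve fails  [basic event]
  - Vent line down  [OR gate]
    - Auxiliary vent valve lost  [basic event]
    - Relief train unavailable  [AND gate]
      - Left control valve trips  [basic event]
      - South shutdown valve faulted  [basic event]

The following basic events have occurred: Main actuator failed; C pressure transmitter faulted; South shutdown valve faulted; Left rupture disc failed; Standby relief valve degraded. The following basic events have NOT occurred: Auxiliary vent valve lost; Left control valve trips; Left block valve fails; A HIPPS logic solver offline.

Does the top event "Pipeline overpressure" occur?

HIPPS stage lost [OR]: Main actuator failed=occurs, C pressure transmitter faulted=occurs, A HIPPS logic solver offline=not → at least one input occurs → occurs.
Block path down [OR]: Left rupture disc failed=occurs, Standby relief valve degraded=occurs, Left block valve fails=not → at least one input occurs → occurs.
Relief train unavailable [AND]: Left control valve trips=not, South shutdown valve faulted=occurs → not all inputs occur → does not occur.
Vent line down [OR]: Auxiliary vent valve lost=not, Relief train unavailable=not → no input occurs → does not occur.
Pipeline overpressure [AND]: HIPPS stage lost=occurs, Block path down=occurs, Vent line down=not → not all inputs occur → does not occur.

No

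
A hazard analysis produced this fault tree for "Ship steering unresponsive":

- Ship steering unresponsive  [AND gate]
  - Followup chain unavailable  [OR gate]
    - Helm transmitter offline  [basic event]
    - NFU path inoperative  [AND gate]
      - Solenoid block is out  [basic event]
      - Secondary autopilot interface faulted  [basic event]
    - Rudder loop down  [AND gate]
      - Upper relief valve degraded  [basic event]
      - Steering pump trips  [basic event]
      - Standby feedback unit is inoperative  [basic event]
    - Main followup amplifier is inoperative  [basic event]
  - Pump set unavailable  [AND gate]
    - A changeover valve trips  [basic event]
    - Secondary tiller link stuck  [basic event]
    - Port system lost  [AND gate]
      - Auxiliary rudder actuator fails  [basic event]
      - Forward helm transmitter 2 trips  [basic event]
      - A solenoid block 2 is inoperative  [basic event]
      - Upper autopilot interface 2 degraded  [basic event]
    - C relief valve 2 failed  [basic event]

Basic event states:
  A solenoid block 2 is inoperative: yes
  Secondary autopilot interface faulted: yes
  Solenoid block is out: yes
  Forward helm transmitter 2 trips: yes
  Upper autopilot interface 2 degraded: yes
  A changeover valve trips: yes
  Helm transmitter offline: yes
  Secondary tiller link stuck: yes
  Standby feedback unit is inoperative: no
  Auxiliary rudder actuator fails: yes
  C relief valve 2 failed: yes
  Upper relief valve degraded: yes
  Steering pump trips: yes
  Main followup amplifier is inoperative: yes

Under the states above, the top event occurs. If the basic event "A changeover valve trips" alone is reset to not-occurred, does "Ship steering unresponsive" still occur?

Counterfactual: set "A changeover valve trips" to not occurred.
NFU path inoperative [AND]: Solenoid block is out=occurs, Secondary autopilot interface faulted=occurs → all inputs occur → occurs.
Rudder loop down [AND]: Upper relief valve degraded=occurs, Steering pump trips=occurs, Standby feedback unit is inoperative=not → not all inputs occur → does not occur.
Followup chain unavailable [OR]: Helm transmitter offline=occurs, NFU path inoperative=occurs, Rudder loop down=not, Main followup amplifier is inoperative=occurs → at least one input occurs → occurs.
Port system lost [AND]: Auxiliary rudder actuator fails=occurs, Forward helm transmitter 2 trips=occurs, A solenoid block 2 is inoperative=occurs, Upper autopilot interface 2 degraded=occurs → all inputs occur → occurs.
Pump set unavailable [AND]: A changeover valve trips=not, Secondary tiller link stuck=occurs, Port system lost=occurs, C relief valve 2 failed=occurs → not all inputs occur → does not occur.
Ship steering unresponsive [AND]: Followup chain unavailable=occurs, Pump set unavailable=not → not all inputs occur → does not occur.

No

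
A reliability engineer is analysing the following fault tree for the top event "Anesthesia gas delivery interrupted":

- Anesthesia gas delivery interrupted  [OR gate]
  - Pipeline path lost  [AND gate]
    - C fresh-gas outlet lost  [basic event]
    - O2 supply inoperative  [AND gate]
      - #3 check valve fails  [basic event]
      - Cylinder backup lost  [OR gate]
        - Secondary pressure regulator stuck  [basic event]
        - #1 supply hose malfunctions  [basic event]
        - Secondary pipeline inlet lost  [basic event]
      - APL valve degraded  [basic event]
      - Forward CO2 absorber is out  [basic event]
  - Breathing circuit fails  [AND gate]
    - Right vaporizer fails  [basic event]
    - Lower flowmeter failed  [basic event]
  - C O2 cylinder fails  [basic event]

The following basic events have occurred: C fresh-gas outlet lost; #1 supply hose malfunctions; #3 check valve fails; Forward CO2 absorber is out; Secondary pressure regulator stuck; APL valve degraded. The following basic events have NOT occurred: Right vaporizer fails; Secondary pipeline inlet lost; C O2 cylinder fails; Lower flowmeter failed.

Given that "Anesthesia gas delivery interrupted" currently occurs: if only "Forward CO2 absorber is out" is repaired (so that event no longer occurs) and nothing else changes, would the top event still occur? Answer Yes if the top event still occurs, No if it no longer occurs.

No

Counterfactual: set "Forward CO2 absorber is out" to not occurred.
Cylinder backup lost [OR]: Secondary pressure regulator stuck=occurs, #1 supply hose malfunctions=occurs, Secondary pipeline inlet lost=not → at least one input occurs → occurs.
O2 supply inoperative [AND]: #3 check valve fails=occurs, Cylinder backup lost=occurs, APL valve degraded=occurs, Forward CO2 absorber is out=not → not all inputs occur → does not occur.
Pipeline path lost [AND]: C fresh-gas outlet lost=occurs, O2 supply inoperative=not → not all inputs occur → does not occur.
Breathing circuit fails [AND]: Right vaporizer fails=not, Lower flowmeter failed=not → not all inputs occur → does not occur.
Anesthesia gas delivery interrupted [OR]: Pipeline path lost=not, Breathing circuit fails=not, C O2 cylinder fails=not → no input occurs → does not occur.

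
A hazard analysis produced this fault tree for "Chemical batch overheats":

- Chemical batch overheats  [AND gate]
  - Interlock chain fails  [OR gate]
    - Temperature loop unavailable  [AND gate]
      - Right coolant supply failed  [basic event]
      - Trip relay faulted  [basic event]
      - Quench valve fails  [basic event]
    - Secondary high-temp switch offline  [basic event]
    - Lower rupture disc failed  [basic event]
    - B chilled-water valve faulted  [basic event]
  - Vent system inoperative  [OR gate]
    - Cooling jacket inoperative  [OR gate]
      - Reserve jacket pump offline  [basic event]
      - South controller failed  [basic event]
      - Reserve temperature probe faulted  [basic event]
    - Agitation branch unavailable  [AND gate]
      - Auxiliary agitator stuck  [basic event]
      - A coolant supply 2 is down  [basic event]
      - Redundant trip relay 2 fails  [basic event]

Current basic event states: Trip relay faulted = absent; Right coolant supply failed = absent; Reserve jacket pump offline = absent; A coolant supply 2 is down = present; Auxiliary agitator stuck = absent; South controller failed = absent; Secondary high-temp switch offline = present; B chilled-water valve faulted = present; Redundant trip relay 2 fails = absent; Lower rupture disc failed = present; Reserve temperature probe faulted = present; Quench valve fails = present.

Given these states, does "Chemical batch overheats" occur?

Yes

Temperature loop unavailable [AND]: Right coolant supply failed=not, Trip relay faulted=not, Quench valve fails=occurs → not all inputs occur → does not occur.
Interlock chain fails [OR]: Temperature loop unavailable=not, Secondary high-temp switch offline=occurs, Lower rupture disc failed=occurs, B chilled-water valve faulted=occurs → at least one input occurs → occurs.
Cooling jacket inoperative [OR]: Reserve jacket pump offline=not, South controller failed=not, Reserve temperature probe faulted=occurs → at least one input occurs → occurs.
Agitation branch unavailable [AND]: Auxiliary agitator stuck=not, A coolant supply 2 is down=occurs, Redundant trip relay 2 fails=not → not all inputs occur → does not occur.
Vent system inoperative [OR]: Cooling jacket inoperative=occurs, Agitation branch unavailable=not → at least one input occurs → occurs.
Chemical batch overheats [AND]: Interlock chain fails=occurs, Vent system inoperative=occurs → all inputs occur → occurs.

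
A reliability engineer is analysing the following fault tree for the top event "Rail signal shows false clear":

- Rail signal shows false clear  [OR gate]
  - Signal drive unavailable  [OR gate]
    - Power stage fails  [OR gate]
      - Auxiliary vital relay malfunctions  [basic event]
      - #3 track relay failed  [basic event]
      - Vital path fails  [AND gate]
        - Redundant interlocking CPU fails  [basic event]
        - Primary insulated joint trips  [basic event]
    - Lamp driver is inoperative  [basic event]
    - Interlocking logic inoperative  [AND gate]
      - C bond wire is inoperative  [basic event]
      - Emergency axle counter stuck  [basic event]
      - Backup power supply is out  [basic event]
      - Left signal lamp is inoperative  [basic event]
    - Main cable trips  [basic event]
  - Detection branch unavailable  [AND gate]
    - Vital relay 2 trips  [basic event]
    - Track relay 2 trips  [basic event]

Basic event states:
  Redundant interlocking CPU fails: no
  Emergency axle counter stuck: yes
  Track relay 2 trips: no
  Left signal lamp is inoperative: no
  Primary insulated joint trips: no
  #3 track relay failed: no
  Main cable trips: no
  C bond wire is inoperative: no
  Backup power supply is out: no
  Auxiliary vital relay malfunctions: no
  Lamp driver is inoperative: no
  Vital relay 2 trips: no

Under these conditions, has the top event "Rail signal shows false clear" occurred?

Vital path fails [AND]: Redundant interlocking CPU fails=not, Primary insulated joint trips=not → not all inputs occur → does not occur.
Power stage fails [OR]: Auxiliary vital relay malfunctions=not, #3 track relay failed=not, Vital path fails=not → no input occurs → does not occur.
Interlocking logic inoperative [AND]: C bond wire is inoperative=not, Emergency axle counter stuck=occurs, Backup power supply is out=not, Left signal lamp is inoperative=not → not all inputs occur → does not occur.
Signal drive unavailable [OR]: Power stage fails=not, Lamp driver is inoperative=not, Interlocking logic inoperative=not, Main cable trips=not → no input occurs → does not occur.
Detection branch unavailable [AND]: Vital relay 2 trips=not, Track relay 2 trips=not → not all inputs occur → does not occur.
Rail signal shows false clear [OR]: Signal drive unavailable=not, Detection branch unavailable=not → no input occurs → does not occur.

No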